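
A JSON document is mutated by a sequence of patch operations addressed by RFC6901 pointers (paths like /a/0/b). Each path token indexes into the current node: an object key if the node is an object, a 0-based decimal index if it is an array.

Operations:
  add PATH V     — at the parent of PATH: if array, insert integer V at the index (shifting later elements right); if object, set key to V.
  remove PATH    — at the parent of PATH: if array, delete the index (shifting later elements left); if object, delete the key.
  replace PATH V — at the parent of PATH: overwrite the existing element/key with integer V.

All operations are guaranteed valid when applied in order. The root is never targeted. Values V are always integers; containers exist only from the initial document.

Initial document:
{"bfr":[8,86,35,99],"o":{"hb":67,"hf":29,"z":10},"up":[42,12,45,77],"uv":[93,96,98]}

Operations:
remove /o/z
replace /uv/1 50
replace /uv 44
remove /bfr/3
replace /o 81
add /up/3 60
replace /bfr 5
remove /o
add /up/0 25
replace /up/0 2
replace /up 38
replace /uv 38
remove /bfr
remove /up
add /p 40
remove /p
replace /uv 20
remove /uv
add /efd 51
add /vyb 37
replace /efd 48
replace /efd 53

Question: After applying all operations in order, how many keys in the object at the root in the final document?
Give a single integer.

Answer: 2

Derivation:
After op 1 (remove /o/z): {"bfr":[8,86,35,99],"o":{"hb":67,"hf":29},"up":[42,12,45,77],"uv":[93,96,98]}
After op 2 (replace /uv/1 50): {"bfr":[8,86,35,99],"o":{"hb":67,"hf":29},"up":[42,12,45,77],"uv":[93,50,98]}
After op 3 (replace /uv 44): {"bfr":[8,86,35,99],"o":{"hb":67,"hf":29},"up":[42,12,45,77],"uv":44}
After op 4 (remove /bfr/3): {"bfr":[8,86,35],"o":{"hb":67,"hf":29},"up":[42,12,45,77],"uv":44}
After op 5 (replace /o 81): {"bfr":[8,86,35],"o":81,"up":[42,12,45,77],"uv":44}
After op 6 (add /up/3 60): {"bfr":[8,86,35],"o":81,"up":[42,12,45,60,77],"uv":44}
After op 7 (replace /bfr 5): {"bfr":5,"o":81,"up":[42,12,45,60,77],"uv":44}
After op 8 (remove /o): {"bfr":5,"up":[42,12,45,60,77],"uv":44}
After op 9 (add /up/0 25): {"bfr":5,"up":[25,42,12,45,60,77],"uv":44}
After op 10 (replace /up/0 2): {"bfr":5,"up":[2,42,12,45,60,77],"uv":44}
After op 11 (replace /up 38): {"bfr":5,"up":38,"uv":44}
After op 12 (replace /uv 38): {"bfr":5,"up":38,"uv":38}
After op 13 (remove /bfr): {"up":38,"uv":38}
After op 14 (remove /up): {"uv":38}
After op 15 (add /p 40): {"p":40,"uv":38}
After op 16 (remove /p): {"uv":38}
After op 17 (replace /uv 20): {"uv":20}
After op 18 (remove /uv): {}
After op 19 (add /efd 51): {"efd":51}
After op 20 (add /vyb 37): {"efd":51,"vyb":37}
After op 21 (replace /efd 48): {"efd":48,"vyb":37}
After op 22 (replace /efd 53): {"efd":53,"vyb":37}
Size at the root: 2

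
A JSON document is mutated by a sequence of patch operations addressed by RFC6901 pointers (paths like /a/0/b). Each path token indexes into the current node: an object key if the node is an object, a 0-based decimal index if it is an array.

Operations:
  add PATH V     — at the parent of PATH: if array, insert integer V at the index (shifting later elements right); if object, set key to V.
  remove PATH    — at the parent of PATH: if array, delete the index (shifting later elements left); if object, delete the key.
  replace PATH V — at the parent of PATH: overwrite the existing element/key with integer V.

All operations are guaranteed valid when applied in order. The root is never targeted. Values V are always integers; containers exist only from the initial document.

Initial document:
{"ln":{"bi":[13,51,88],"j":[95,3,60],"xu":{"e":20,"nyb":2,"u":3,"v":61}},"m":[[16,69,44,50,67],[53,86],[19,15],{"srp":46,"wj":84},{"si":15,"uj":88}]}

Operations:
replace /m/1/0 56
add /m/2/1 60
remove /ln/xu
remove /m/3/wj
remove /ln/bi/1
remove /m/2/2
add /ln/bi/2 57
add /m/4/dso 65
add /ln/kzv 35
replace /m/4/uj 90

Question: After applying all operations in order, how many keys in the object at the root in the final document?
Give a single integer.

After op 1 (replace /m/1/0 56): {"ln":{"bi":[13,51,88],"j":[95,3,60],"xu":{"e":20,"nyb":2,"u":3,"v":61}},"m":[[16,69,44,50,67],[56,86],[19,15],{"srp":46,"wj":84},{"si":15,"uj":88}]}
After op 2 (add /m/2/1 60): {"ln":{"bi":[13,51,88],"j":[95,3,60],"xu":{"e":20,"nyb":2,"u":3,"v":61}},"m":[[16,69,44,50,67],[56,86],[19,60,15],{"srp":46,"wj":84},{"si":15,"uj":88}]}
After op 3 (remove /ln/xu): {"ln":{"bi":[13,51,88],"j":[95,3,60]},"m":[[16,69,44,50,67],[56,86],[19,60,15],{"srp":46,"wj":84},{"si":15,"uj":88}]}
After op 4 (remove /m/3/wj): {"ln":{"bi":[13,51,88],"j":[95,3,60]},"m":[[16,69,44,50,67],[56,86],[19,60,15],{"srp":46},{"si":15,"uj":88}]}
After op 5 (remove /ln/bi/1): {"ln":{"bi":[13,88],"j":[95,3,60]},"m":[[16,69,44,50,67],[56,86],[19,60,15],{"srp":46},{"si":15,"uj":88}]}
After op 6 (remove /m/2/2): {"ln":{"bi":[13,88],"j":[95,3,60]},"m":[[16,69,44,50,67],[56,86],[19,60],{"srp":46},{"si":15,"uj":88}]}
After op 7 (add /ln/bi/2 57): {"ln":{"bi":[13,88,57],"j":[95,3,60]},"m":[[16,69,44,50,67],[56,86],[19,60],{"srp":46},{"si":15,"uj":88}]}
After op 8 (add /m/4/dso 65): {"ln":{"bi":[13,88,57],"j":[95,3,60]},"m":[[16,69,44,50,67],[56,86],[19,60],{"srp":46},{"dso":65,"si":15,"uj":88}]}
After op 9 (add /ln/kzv 35): {"ln":{"bi":[13,88,57],"j":[95,3,60],"kzv":35},"m":[[16,69,44,50,67],[56,86],[19,60],{"srp":46},{"dso":65,"si":15,"uj":88}]}
After op 10 (replace /m/4/uj 90): {"ln":{"bi":[13,88,57],"j":[95,3,60],"kzv":35},"m":[[16,69,44,50,67],[56,86],[19,60],{"srp":46},{"dso":65,"si":15,"uj":90}]}
Size at the root: 2

Answer: 2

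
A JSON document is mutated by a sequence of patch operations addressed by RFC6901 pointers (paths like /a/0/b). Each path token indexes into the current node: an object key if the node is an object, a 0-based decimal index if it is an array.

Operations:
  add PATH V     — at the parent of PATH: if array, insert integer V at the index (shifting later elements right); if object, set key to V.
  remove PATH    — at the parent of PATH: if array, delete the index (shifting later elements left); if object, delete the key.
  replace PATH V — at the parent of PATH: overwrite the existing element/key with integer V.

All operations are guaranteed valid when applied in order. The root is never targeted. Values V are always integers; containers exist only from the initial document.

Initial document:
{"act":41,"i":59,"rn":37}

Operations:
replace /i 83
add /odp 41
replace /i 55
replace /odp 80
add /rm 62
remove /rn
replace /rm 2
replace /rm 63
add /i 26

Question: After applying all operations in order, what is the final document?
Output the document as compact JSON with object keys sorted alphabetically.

After op 1 (replace /i 83): {"act":41,"i":83,"rn":37}
After op 2 (add /odp 41): {"act":41,"i":83,"odp":41,"rn":37}
After op 3 (replace /i 55): {"act":41,"i":55,"odp":41,"rn":37}
After op 4 (replace /odp 80): {"act":41,"i":55,"odp":80,"rn":37}
After op 5 (add /rm 62): {"act":41,"i":55,"odp":80,"rm":62,"rn":37}
After op 6 (remove /rn): {"act":41,"i":55,"odp":80,"rm":62}
After op 7 (replace /rm 2): {"act":41,"i":55,"odp":80,"rm":2}
After op 8 (replace /rm 63): {"act":41,"i":55,"odp":80,"rm":63}
After op 9 (add /i 26): {"act":41,"i":26,"odp":80,"rm":63}

Answer: {"act":41,"i":26,"odp":80,"rm":63}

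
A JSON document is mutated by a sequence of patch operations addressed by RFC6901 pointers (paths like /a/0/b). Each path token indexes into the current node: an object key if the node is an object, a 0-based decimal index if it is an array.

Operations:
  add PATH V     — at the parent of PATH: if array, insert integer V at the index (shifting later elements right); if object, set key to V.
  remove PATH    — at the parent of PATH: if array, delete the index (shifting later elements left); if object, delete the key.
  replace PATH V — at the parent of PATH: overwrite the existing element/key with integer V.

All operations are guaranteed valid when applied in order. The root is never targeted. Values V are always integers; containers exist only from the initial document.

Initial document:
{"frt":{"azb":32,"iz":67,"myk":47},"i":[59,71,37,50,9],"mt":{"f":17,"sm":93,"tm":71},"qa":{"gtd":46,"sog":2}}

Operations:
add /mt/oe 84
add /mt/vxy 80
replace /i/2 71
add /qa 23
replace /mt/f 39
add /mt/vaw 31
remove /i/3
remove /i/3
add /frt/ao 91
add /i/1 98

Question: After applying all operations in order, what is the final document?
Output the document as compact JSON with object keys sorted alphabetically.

Answer: {"frt":{"ao":91,"azb":32,"iz":67,"myk":47},"i":[59,98,71,71],"mt":{"f":39,"oe":84,"sm":93,"tm":71,"vaw":31,"vxy":80},"qa":23}

Derivation:
After op 1 (add /mt/oe 84): {"frt":{"azb":32,"iz":67,"myk":47},"i":[59,71,37,50,9],"mt":{"f":17,"oe":84,"sm":93,"tm":71},"qa":{"gtd":46,"sog":2}}
After op 2 (add /mt/vxy 80): {"frt":{"azb":32,"iz":67,"myk":47},"i":[59,71,37,50,9],"mt":{"f":17,"oe":84,"sm":93,"tm":71,"vxy":80},"qa":{"gtd":46,"sog":2}}
After op 3 (replace /i/2 71): {"frt":{"azb":32,"iz":67,"myk":47},"i":[59,71,71,50,9],"mt":{"f":17,"oe":84,"sm":93,"tm":71,"vxy":80},"qa":{"gtd":46,"sog":2}}
After op 4 (add /qa 23): {"frt":{"azb":32,"iz":67,"myk":47},"i":[59,71,71,50,9],"mt":{"f":17,"oe":84,"sm":93,"tm":71,"vxy":80},"qa":23}
After op 5 (replace /mt/f 39): {"frt":{"azb":32,"iz":67,"myk":47},"i":[59,71,71,50,9],"mt":{"f":39,"oe":84,"sm":93,"tm":71,"vxy":80},"qa":23}
After op 6 (add /mt/vaw 31): {"frt":{"azb":32,"iz":67,"myk":47},"i":[59,71,71,50,9],"mt":{"f":39,"oe":84,"sm":93,"tm":71,"vaw":31,"vxy":80},"qa":23}
After op 7 (remove /i/3): {"frt":{"azb":32,"iz":67,"myk":47},"i":[59,71,71,9],"mt":{"f":39,"oe":84,"sm":93,"tm":71,"vaw":31,"vxy":80},"qa":23}
After op 8 (remove /i/3): {"frt":{"azb":32,"iz":67,"myk":47},"i":[59,71,71],"mt":{"f":39,"oe":84,"sm":93,"tm":71,"vaw":31,"vxy":80},"qa":23}
After op 9 (add /frt/ao 91): {"frt":{"ao":91,"azb":32,"iz":67,"myk":47},"i":[59,71,71],"mt":{"f":39,"oe":84,"sm":93,"tm":71,"vaw":31,"vxy":80},"qa":23}
After op 10 (add /i/1 98): {"frt":{"ao":91,"azb":32,"iz":67,"myk":47},"i":[59,98,71,71],"mt":{"f":39,"oe":84,"sm":93,"tm":71,"vaw":31,"vxy":80},"qa":23}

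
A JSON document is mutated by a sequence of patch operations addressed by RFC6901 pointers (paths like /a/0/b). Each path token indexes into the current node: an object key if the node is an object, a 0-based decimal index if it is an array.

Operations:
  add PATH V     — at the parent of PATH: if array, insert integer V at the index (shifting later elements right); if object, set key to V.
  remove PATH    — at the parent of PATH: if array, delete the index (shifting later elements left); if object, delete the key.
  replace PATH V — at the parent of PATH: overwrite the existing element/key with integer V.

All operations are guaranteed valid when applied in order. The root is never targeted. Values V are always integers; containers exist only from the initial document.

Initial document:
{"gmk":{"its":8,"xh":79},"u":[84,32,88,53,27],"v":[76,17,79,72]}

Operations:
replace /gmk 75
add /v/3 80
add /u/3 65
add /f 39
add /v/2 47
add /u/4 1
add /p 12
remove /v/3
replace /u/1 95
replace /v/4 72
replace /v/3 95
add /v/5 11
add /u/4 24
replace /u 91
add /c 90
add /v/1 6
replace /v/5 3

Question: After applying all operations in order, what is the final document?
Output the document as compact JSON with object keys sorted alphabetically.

Answer: {"c":90,"f":39,"gmk":75,"p":12,"u":91,"v":[76,6,17,47,95,3,11]}

Derivation:
After op 1 (replace /gmk 75): {"gmk":75,"u":[84,32,88,53,27],"v":[76,17,79,72]}
After op 2 (add /v/3 80): {"gmk":75,"u":[84,32,88,53,27],"v":[76,17,79,80,72]}
After op 3 (add /u/3 65): {"gmk":75,"u":[84,32,88,65,53,27],"v":[76,17,79,80,72]}
After op 4 (add /f 39): {"f":39,"gmk":75,"u":[84,32,88,65,53,27],"v":[76,17,79,80,72]}
After op 5 (add /v/2 47): {"f":39,"gmk":75,"u":[84,32,88,65,53,27],"v":[76,17,47,79,80,72]}
After op 6 (add /u/4 1): {"f":39,"gmk":75,"u":[84,32,88,65,1,53,27],"v":[76,17,47,79,80,72]}
After op 7 (add /p 12): {"f":39,"gmk":75,"p":12,"u":[84,32,88,65,1,53,27],"v":[76,17,47,79,80,72]}
After op 8 (remove /v/3): {"f":39,"gmk":75,"p":12,"u":[84,32,88,65,1,53,27],"v":[76,17,47,80,72]}
After op 9 (replace /u/1 95): {"f":39,"gmk":75,"p":12,"u":[84,95,88,65,1,53,27],"v":[76,17,47,80,72]}
After op 10 (replace /v/4 72): {"f":39,"gmk":75,"p":12,"u":[84,95,88,65,1,53,27],"v":[76,17,47,80,72]}
After op 11 (replace /v/3 95): {"f":39,"gmk":75,"p":12,"u":[84,95,88,65,1,53,27],"v":[76,17,47,95,72]}
After op 12 (add /v/5 11): {"f":39,"gmk":75,"p":12,"u":[84,95,88,65,1,53,27],"v":[76,17,47,95,72,11]}
After op 13 (add /u/4 24): {"f":39,"gmk":75,"p":12,"u":[84,95,88,65,24,1,53,27],"v":[76,17,47,95,72,11]}
After op 14 (replace /u 91): {"f":39,"gmk":75,"p":12,"u":91,"v":[76,17,47,95,72,11]}
After op 15 (add /c 90): {"c":90,"f":39,"gmk":75,"p":12,"u":91,"v":[76,17,47,95,72,11]}
After op 16 (add /v/1 6): {"c":90,"f":39,"gmk":75,"p":12,"u":91,"v":[76,6,17,47,95,72,11]}
After op 17 (replace /v/5 3): {"c":90,"f":39,"gmk":75,"p":12,"u":91,"v":[76,6,17,47,95,3,11]}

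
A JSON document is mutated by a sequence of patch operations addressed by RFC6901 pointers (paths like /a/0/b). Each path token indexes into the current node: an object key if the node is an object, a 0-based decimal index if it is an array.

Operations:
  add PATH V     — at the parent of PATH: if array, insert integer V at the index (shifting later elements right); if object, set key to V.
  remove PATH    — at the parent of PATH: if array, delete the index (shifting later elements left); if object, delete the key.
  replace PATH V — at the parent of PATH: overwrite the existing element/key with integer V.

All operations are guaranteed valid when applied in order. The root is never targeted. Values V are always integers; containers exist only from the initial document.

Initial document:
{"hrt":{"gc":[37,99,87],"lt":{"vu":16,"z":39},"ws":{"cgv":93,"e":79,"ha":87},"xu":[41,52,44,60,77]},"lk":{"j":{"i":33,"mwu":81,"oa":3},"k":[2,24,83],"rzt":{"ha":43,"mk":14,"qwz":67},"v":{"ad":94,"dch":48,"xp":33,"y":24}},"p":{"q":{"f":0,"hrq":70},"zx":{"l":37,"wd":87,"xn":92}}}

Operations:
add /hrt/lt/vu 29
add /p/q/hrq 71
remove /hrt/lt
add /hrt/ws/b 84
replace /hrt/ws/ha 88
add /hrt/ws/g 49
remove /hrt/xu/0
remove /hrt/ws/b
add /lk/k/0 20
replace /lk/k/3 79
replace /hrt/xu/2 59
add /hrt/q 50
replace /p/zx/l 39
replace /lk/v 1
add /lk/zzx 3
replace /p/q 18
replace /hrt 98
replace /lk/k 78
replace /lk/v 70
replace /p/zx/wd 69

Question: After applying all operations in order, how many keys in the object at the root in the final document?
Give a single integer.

After op 1 (add /hrt/lt/vu 29): {"hrt":{"gc":[37,99,87],"lt":{"vu":29,"z":39},"ws":{"cgv":93,"e":79,"ha":87},"xu":[41,52,44,60,77]},"lk":{"j":{"i":33,"mwu":81,"oa":3},"k":[2,24,83],"rzt":{"ha":43,"mk":14,"qwz":67},"v":{"ad":94,"dch":48,"xp":33,"y":24}},"p":{"q":{"f":0,"hrq":70},"zx":{"l":37,"wd":87,"xn":92}}}
After op 2 (add /p/q/hrq 71): {"hrt":{"gc":[37,99,87],"lt":{"vu":29,"z":39},"ws":{"cgv":93,"e":79,"ha":87},"xu":[41,52,44,60,77]},"lk":{"j":{"i":33,"mwu":81,"oa":3},"k":[2,24,83],"rzt":{"ha":43,"mk":14,"qwz":67},"v":{"ad":94,"dch":48,"xp":33,"y":24}},"p":{"q":{"f":0,"hrq":71},"zx":{"l":37,"wd":87,"xn":92}}}
After op 3 (remove /hrt/lt): {"hrt":{"gc":[37,99,87],"ws":{"cgv":93,"e":79,"ha":87},"xu":[41,52,44,60,77]},"lk":{"j":{"i":33,"mwu":81,"oa":3},"k":[2,24,83],"rzt":{"ha":43,"mk":14,"qwz":67},"v":{"ad":94,"dch":48,"xp":33,"y":24}},"p":{"q":{"f":0,"hrq":71},"zx":{"l":37,"wd":87,"xn":92}}}
After op 4 (add /hrt/ws/b 84): {"hrt":{"gc":[37,99,87],"ws":{"b":84,"cgv":93,"e":79,"ha":87},"xu":[41,52,44,60,77]},"lk":{"j":{"i":33,"mwu":81,"oa":3},"k":[2,24,83],"rzt":{"ha":43,"mk":14,"qwz":67},"v":{"ad":94,"dch":48,"xp":33,"y":24}},"p":{"q":{"f":0,"hrq":71},"zx":{"l":37,"wd":87,"xn":92}}}
After op 5 (replace /hrt/ws/ha 88): {"hrt":{"gc":[37,99,87],"ws":{"b":84,"cgv":93,"e":79,"ha":88},"xu":[41,52,44,60,77]},"lk":{"j":{"i":33,"mwu":81,"oa":3},"k":[2,24,83],"rzt":{"ha":43,"mk":14,"qwz":67},"v":{"ad":94,"dch":48,"xp":33,"y":24}},"p":{"q":{"f":0,"hrq":71},"zx":{"l":37,"wd":87,"xn":92}}}
After op 6 (add /hrt/ws/g 49): {"hrt":{"gc":[37,99,87],"ws":{"b":84,"cgv":93,"e":79,"g":49,"ha":88},"xu":[41,52,44,60,77]},"lk":{"j":{"i":33,"mwu":81,"oa":3},"k":[2,24,83],"rzt":{"ha":43,"mk":14,"qwz":67},"v":{"ad":94,"dch":48,"xp":33,"y":24}},"p":{"q":{"f":0,"hrq":71},"zx":{"l":37,"wd":87,"xn":92}}}
After op 7 (remove /hrt/xu/0): {"hrt":{"gc":[37,99,87],"ws":{"b":84,"cgv":93,"e":79,"g":49,"ha":88},"xu":[52,44,60,77]},"lk":{"j":{"i":33,"mwu":81,"oa":3},"k":[2,24,83],"rzt":{"ha":43,"mk":14,"qwz":67},"v":{"ad":94,"dch":48,"xp":33,"y":24}},"p":{"q":{"f":0,"hrq":71},"zx":{"l":37,"wd":87,"xn":92}}}
After op 8 (remove /hrt/ws/b): {"hrt":{"gc":[37,99,87],"ws":{"cgv":93,"e":79,"g":49,"ha":88},"xu":[52,44,60,77]},"lk":{"j":{"i":33,"mwu":81,"oa":3},"k":[2,24,83],"rzt":{"ha":43,"mk":14,"qwz":67},"v":{"ad":94,"dch":48,"xp":33,"y":24}},"p":{"q":{"f":0,"hrq":71},"zx":{"l":37,"wd":87,"xn":92}}}
After op 9 (add /lk/k/0 20): {"hrt":{"gc":[37,99,87],"ws":{"cgv":93,"e":79,"g":49,"ha":88},"xu":[52,44,60,77]},"lk":{"j":{"i":33,"mwu":81,"oa":3},"k":[20,2,24,83],"rzt":{"ha":43,"mk":14,"qwz":67},"v":{"ad":94,"dch":48,"xp":33,"y":24}},"p":{"q":{"f":0,"hrq":71},"zx":{"l":37,"wd":87,"xn":92}}}
After op 10 (replace /lk/k/3 79): {"hrt":{"gc":[37,99,87],"ws":{"cgv":93,"e":79,"g":49,"ha":88},"xu":[52,44,60,77]},"lk":{"j":{"i":33,"mwu":81,"oa":3},"k":[20,2,24,79],"rzt":{"ha":43,"mk":14,"qwz":67},"v":{"ad":94,"dch":48,"xp":33,"y":24}},"p":{"q":{"f":0,"hrq":71},"zx":{"l":37,"wd":87,"xn":92}}}
After op 11 (replace /hrt/xu/2 59): {"hrt":{"gc":[37,99,87],"ws":{"cgv":93,"e":79,"g":49,"ha":88},"xu":[52,44,59,77]},"lk":{"j":{"i":33,"mwu":81,"oa":3},"k":[20,2,24,79],"rzt":{"ha":43,"mk":14,"qwz":67},"v":{"ad":94,"dch":48,"xp":33,"y":24}},"p":{"q":{"f":0,"hrq":71},"zx":{"l":37,"wd":87,"xn":92}}}
After op 12 (add /hrt/q 50): {"hrt":{"gc":[37,99,87],"q":50,"ws":{"cgv":93,"e":79,"g":49,"ha":88},"xu":[52,44,59,77]},"lk":{"j":{"i":33,"mwu":81,"oa":3},"k":[20,2,24,79],"rzt":{"ha":43,"mk":14,"qwz":67},"v":{"ad":94,"dch":48,"xp":33,"y":24}},"p":{"q":{"f":0,"hrq":71},"zx":{"l":37,"wd":87,"xn":92}}}
After op 13 (replace /p/zx/l 39): {"hrt":{"gc":[37,99,87],"q":50,"ws":{"cgv":93,"e":79,"g":49,"ha":88},"xu":[52,44,59,77]},"lk":{"j":{"i":33,"mwu":81,"oa":3},"k":[20,2,24,79],"rzt":{"ha":43,"mk":14,"qwz":67},"v":{"ad":94,"dch":48,"xp":33,"y":24}},"p":{"q":{"f":0,"hrq":71},"zx":{"l":39,"wd":87,"xn":92}}}
After op 14 (replace /lk/v 1): {"hrt":{"gc":[37,99,87],"q":50,"ws":{"cgv":93,"e":79,"g":49,"ha":88},"xu":[52,44,59,77]},"lk":{"j":{"i":33,"mwu":81,"oa":3},"k":[20,2,24,79],"rzt":{"ha":43,"mk":14,"qwz":67},"v":1},"p":{"q":{"f":0,"hrq":71},"zx":{"l":39,"wd":87,"xn":92}}}
After op 15 (add /lk/zzx 3): {"hrt":{"gc":[37,99,87],"q":50,"ws":{"cgv":93,"e":79,"g":49,"ha":88},"xu":[52,44,59,77]},"lk":{"j":{"i":33,"mwu":81,"oa":3},"k":[20,2,24,79],"rzt":{"ha":43,"mk":14,"qwz":67},"v":1,"zzx":3},"p":{"q":{"f":0,"hrq":71},"zx":{"l":39,"wd":87,"xn":92}}}
After op 16 (replace /p/q 18): {"hrt":{"gc":[37,99,87],"q":50,"ws":{"cgv":93,"e":79,"g":49,"ha":88},"xu":[52,44,59,77]},"lk":{"j":{"i":33,"mwu":81,"oa":3},"k":[20,2,24,79],"rzt":{"ha":43,"mk":14,"qwz":67},"v":1,"zzx":3},"p":{"q":18,"zx":{"l":39,"wd":87,"xn":92}}}
After op 17 (replace /hrt 98): {"hrt":98,"lk":{"j":{"i":33,"mwu":81,"oa":3},"k":[20,2,24,79],"rzt":{"ha":43,"mk":14,"qwz":67},"v":1,"zzx":3},"p":{"q":18,"zx":{"l":39,"wd":87,"xn":92}}}
After op 18 (replace /lk/k 78): {"hrt":98,"lk":{"j":{"i":33,"mwu":81,"oa":3},"k":78,"rzt":{"ha":43,"mk":14,"qwz":67},"v":1,"zzx":3},"p":{"q":18,"zx":{"l":39,"wd":87,"xn":92}}}
After op 19 (replace /lk/v 70): {"hrt":98,"lk":{"j":{"i":33,"mwu":81,"oa":3},"k":78,"rzt":{"ha":43,"mk":14,"qwz":67},"v":70,"zzx":3},"p":{"q":18,"zx":{"l":39,"wd":87,"xn":92}}}
After op 20 (replace /p/zx/wd 69): {"hrt":98,"lk":{"j":{"i":33,"mwu":81,"oa":3},"k":78,"rzt":{"ha":43,"mk":14,"qwz":67},"v":70,"zzx":3},"p":{"q":18,"zx":{"l":39,"wd":69,"xn":92}}}
Size at the root: 3

Answer: 3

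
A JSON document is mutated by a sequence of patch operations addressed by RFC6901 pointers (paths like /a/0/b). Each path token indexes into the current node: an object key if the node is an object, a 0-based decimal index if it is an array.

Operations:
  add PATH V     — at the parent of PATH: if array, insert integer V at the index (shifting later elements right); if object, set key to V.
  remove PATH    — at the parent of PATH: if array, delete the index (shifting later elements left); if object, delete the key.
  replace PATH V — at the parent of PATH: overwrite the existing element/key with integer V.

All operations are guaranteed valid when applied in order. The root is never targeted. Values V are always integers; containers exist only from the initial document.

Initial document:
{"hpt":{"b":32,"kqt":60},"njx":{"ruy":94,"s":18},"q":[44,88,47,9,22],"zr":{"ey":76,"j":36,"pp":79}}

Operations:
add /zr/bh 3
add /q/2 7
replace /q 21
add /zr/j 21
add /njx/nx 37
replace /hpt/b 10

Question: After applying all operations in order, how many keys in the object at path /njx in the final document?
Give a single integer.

After op 1 (add /zr/bh 3): {"hpt":{"b":32,"kqt":60},"njx":{"ruy":94,"s":18},"q":[44,88,47,9,22],"zr":{"bh":3,"ey":76,"j":36,"pp":79}}
After op 2 (add /q/2 7): {"hpt":{"b":32,"kqt":60},"njx":{"ruy":94,"s":18},"q":[44,88,7,47,9,22],"zr":{"bh":3,"ey":76,"j":36,"pp":79}}
After op 3 (replace /q 21): {"hpt":{"b":32,"kqt":60},"njx":{"ruy":94,"s":18},"q":21,"zr":{"bh":3,"ey":76,"j":36,"pp":79}}
After op 4 (add /zr/j 21): {"hpt":{"b":32,"kqt":60},"njx":{"ruy":94,"s":18},"q":21,"zr":{"bh":3,"ey":76,"j":21,"pp":79}}
After op 5 (add /njx/nx 37): {"hpt":{"b":32,"kqt":60},"njx":{"nx":37,"ruy":94,"s":18},"q":21,"zr":{"bh":3,"ey":76,"j":21,"pp":79}}
After op 6 (replace /hpt/b 10): {"hpt":{"b":10,"kqt":60},"njx":{"nx":37,"ruy":94,"s":18},"q":21,"zr":{"bh":3,"ey":76,"j":21,"pp":79}}
Size at path /njx: 3

Answer: 3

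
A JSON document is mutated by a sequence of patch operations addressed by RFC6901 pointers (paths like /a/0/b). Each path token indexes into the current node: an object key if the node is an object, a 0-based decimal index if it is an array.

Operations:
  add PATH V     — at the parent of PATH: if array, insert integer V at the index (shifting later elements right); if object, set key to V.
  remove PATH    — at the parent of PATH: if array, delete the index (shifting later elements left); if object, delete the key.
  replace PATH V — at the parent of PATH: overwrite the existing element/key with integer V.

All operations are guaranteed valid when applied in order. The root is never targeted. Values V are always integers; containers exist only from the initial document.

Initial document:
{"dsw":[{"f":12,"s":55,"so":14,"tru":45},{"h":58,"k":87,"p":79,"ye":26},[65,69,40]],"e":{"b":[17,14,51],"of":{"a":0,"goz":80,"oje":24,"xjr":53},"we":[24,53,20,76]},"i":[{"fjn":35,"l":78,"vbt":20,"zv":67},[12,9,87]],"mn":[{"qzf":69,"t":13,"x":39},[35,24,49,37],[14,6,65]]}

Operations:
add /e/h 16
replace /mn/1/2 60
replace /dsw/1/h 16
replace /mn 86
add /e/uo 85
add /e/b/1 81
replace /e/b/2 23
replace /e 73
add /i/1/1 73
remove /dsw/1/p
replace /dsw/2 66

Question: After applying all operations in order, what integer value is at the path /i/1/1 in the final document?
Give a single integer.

Answer: 73

Derivation:
After op 1 (add /e/h 16): {"dsw":[{"f":12,"s":55,"so":14,"tru":45},{"h":58,"k":87,"p":79,"ye":26},[65,69,40]],"e":{"b":[17,14,51],"h":16,"of":{"a":0,"goz":80,"oje":24,"xjr":53},"we":[24,53,20,76]},"i":[{"fjn":35,"l":78,"vbt":20,"zv":67},[12,9,87]],"mn":[{"qzf":69,"t":13,"x":39},[35,24,49,37],[14,6,65]]}
After op 2 (replace /mn/1/2 60): {"dsw":[{"f":12,"s":55,"so":14,"tru":45},{"h":58,"k":87,"p":79,"ye":26},[65,69,40]],"e":{"b":[17,14,51],"h":16,"of":{"a":0,"goz":80,"oje":24,"xjr":53},"we":[24,53,20,76]},"i":[{"fjn":35,"l":78,"vbt":20,"zv":67},[12,9,87]],"mn":[{"qzf":69,"t":13,"x":39},[35,24,60,37],[14,6,65]]}
After op 3 (replace /dsw/1/h 16): {"dsw":[{"f":12,"s":55,"so":14,"tru":45},{"h":16,"k":87,"p":79,"ye":26},[65,69,40]],"e":{"b":[17,14,51],"h":16,"of":{"a":0,"goz":80,"oje":24,"xjr":53},"we":[24,53,20,76]},"i":[{"fjn":35,"l":78,"vbt":20,"zv":67},[12,9,87]],"mn":[{"qzf":69,"t":13,"x":39},[35,24,60,37],[14,6,65]]}
After op 4 (replace /mn 86): {"dsw":[{"f":12,"s":55,"so":14,"tru":45},{"h":16,"k":87,"p":79,"ye":26},[65,69,40]],"e":{"b":[17,14,51],"h":16,"of":{"a":0,"goz":80,"oje":24,"xjr":53},"we":[24,53,20,76]},"i":[{"fjn":35,"l":78,"vbt":20,"zv":67},[12,9,87]],"mn":86}
After op 5 (add /e/uo 85): {"dsw":[{"f":12,"s":55,"so":14,"tru":45},{"h":16,"k":87,"p":79,"ye":26},[65,69,40]],"e":{"b":[17,14,51],"h":16,"of":{"a":0,"goz":80,"oje":24,"xjr":53},"uo":85,"we":[24,53,20,76]},"i":[{"fjn":35,"l":78,"vbt":20,"zv":67},[12,9,87]],"mn":86}
After op 6 (add /e/b/1 81): {"dsw":[{"f":12,"s":55,"so":14,"tru":45},{"h":16,"k":87,"p":79,"ye":26},[65,69,40]],"e":{"b":[17,81,14,51],"h":16,"of":{"a":0,"goz":80,"oje":24,"xjr":53},"uo":85,"we":[24,53,20,76]},"i":[{"fjn":35,"l":78,"vbt":20,"zv":67},[12,9,87]],"mn":86}
After op 7 (replace /e/b/2 23): {"dsw":[{"f":12,"s":55,"so":14,"tru":45},{"h":16,"k":87,"p":79,"ye":26},[65,69,40]],"e":{"b":[17,81,23,51],"h":16,"of":{"a":0,"goz":80,"oje":24,"xjr":53},"uo":85,"we":[24,53,20,76]},"i":[{"fjn":35,"l":78,"vbt":20,"zv":67},[12,9,87]],"mn":86}
After op 8 (replace /e 73): {"dsw":[{"f":12,"s":55,"so":14,"tru":45},{"h":16,"k":87,"p":79,"ye":26},[65,69,40]],"e":73,"i":[{"fjn":35,"l":78,"vbt":20,"zv":67},[12,9,87]],"mn":86}
After op 9 (add /i/1/1 73): {"dsw":[{"f":12,"s":55,"so":14,"tru":45},{"h":16,"k":87,"p":79,"ye":26},[65,69,40]],"e":73,"i":[{"fjn":35,"l":78,"vbt":20,"zv":67},[12,73,9,87]],"mn":86}
After op 10 (remove /dsw/1/p): {"dsw":[{"f":12,"s":55,"so":14,"tru":45},{"h":16,"k":87,"ye":26},[65,69,40]],"e":73,"i":[{"fjn":35,"l":78,"vbt":20,"zv":67},[12,73,9,87]],"mn":86}
After op 11 (replace /dsw/2 66): {"dsw":[{"f":12,"s":55,"so":14,"tru":45},{"h":16,"k":87,"ye":26},66],"e":73,"i":[{"fjn":35,"l":78,"vbt":20,"zv":67},[12,73,9,87]],"mn":86}
Value at /i/1/1: 73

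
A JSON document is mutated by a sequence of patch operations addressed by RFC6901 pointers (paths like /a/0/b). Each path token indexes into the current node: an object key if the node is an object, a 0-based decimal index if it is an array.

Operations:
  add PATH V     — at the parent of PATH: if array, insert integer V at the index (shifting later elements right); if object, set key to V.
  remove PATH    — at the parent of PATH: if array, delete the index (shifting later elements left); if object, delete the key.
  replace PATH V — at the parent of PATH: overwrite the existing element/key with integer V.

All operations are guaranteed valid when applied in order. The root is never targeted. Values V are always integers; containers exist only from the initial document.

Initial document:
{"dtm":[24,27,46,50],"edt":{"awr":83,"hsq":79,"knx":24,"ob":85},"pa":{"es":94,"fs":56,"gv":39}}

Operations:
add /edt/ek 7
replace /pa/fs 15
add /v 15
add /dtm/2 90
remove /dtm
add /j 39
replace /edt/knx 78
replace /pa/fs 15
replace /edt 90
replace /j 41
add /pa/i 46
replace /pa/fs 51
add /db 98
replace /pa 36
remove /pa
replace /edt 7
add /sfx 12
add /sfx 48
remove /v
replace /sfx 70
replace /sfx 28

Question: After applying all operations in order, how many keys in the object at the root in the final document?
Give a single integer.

Answer: 4

Derivation:
After op 1 (add /edt/ek 7): {"dtm":[24,27,46,50],"edt":{"awr":83,"ek":7,"hsq":79,"knx":24,"ob":85},"pa":{"es":94,"fs":56,"gv":39}}
After op 2 (replace /pa/fs 15): {"dtm":[24,27,46,50],"edt":{"awr":83,"ek":7,"hsq":79,"knx":24,"ob":85},"pa":{"es":94,"fs":15,"gv":39}}
After op 3 (add /v 15): {"dtm":[24,27,46,50],"edt":{"awr":83,"ek":7,"hsq":79,"knx":24,"ob":85},"pa":{"es":94,"fs":15,"gv":39},"v":15}
After op 4 (add /dtm/2 90): {"dtm":[24,27,90,46,50],"edt":{"awr":83,"ek":7,"hsq":79,"knx":24,"ob":85},"pa":{"es":94,"fs":15,"gv":39},"v":15}
After op 5 (remove /dtm): {"edt":{"awr":83,"ek":7,"hsq":79,"knx":24,"ob":85},"pa":{"es":94,"fs":15,"gv":39},"v":15}
After op 6 (add /j 39): {"edt":{"awr":83,"ek":7,"hsq":79,"knx":24,"ob":85},"j":39,"pa":{"es":94,"fs":15,"gv":39},"v":15}
After op 7 (replace /edt/knx 78): {"edt":{"awr":83,"ek":7,"hsq":79,"knx":78,"ob":85},"j":39,"pa":{"es":94,"fs":15,"gv":39},"v":15}
After op 8 (replace /pa/fs 15): {"edt":{"awr":83,"ek":7,"hsq":79,"knx":78,"ob":85},"j":39,"pa":{"es":94,"fs":15,"gv":39},"v":15}
After op 9 (replace /edt 90): {"edt":90,"j":39,"pa":{"es":94,"fs":15,"gv":39},"v":15}
After op 10 (replace /j 41): {"edt":90,"j":41,"pa":{"es":94,"fs":15,"gv":39},"v":15}
After op 11 (add /pa/i 46): {"edt":90,"j":41,"pa":{"es":94,"fs":15,"gv":39,"i":46},"v":15}
After op 12 (replace /pa/fs 51): {"edt":90,"j":41,"pa":{"es":94,"fs":51,"gv":39,"i":46},"v":15}
After op 13 (add /db 98): {"db":98,"edt":90,"j":41,"pa":{"es":94,"fs":51,"gv":39,"i":46},"v":15}
After op 14 (replace /pa 36): {"db":98,"edt":90,"j":41,"pa":36,"v":15}
After op 15 (remove /pa): {"db":98,"edt":90,"j":41,"v":15}
After op 16 (replace /edt 7): {"db":98,"edt":7,"j":41,"v":15}
After op 17 (add /sfx 12): {"db":98,"edt":7,"j":41,"sfx":12,"v":15}
After op 18 (add /sfx 48): {"db":98,"edt":7,"j":41,"sfx":48,"v":15}
After op 19 (remove /v): {"db":98,"edt":7,"j":41,"sfx":48}
After op 20 (replace /sfx 70): {"db":98,"edt":7,"j":41,"sfx":70}
After op 21 (replace /sfx 28): {"db":98,"edt":7,"j":41,"sfx":28}
Size at the root: 4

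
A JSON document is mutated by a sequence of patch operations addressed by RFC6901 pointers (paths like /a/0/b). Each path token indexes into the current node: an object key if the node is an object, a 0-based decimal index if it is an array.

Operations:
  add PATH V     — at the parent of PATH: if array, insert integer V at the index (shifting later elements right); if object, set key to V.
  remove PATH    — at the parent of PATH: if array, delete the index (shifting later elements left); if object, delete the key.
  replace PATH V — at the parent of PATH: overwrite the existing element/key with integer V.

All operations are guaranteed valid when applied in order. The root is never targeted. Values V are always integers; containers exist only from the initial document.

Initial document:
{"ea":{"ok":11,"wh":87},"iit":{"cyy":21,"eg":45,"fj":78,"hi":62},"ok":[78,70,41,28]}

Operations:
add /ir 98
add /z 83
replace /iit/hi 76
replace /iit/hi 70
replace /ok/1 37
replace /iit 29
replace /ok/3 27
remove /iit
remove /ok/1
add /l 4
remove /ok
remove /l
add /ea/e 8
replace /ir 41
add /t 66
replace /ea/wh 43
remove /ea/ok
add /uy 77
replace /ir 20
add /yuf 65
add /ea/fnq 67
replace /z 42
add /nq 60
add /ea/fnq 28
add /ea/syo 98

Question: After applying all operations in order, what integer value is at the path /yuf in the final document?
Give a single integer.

Answer: 65

Derivation:
After op 1 (add /ir 98): {"ea":{"ok":11,"wh":87},"iit":{"cyy":21,"eg":45,"fj":78,"hi":62},"ir":98,"ok":[78,70,41,28]}
After op 2 (add /z 83): {"ea":{"ok":11,"wh":87},"iit":{"cyy":21,"eg":45,"fj":78,"hi":62},"ir":98,"ok":[78,70,41,28],"z":83}
After op 3 (replace /iit/hi 76): {"ea":{"ok":11,"wh":87},"iit":{"cyy":21,"eg":45,"fj":78,"hi":76},"ir":98,"ok":[78,70,41,28],"z":83}
After op 4 (replace /iit/hi 70): {"ea":{"ok":11,"wh":87},"iit":{"cyy":21,"eg":45,"fj":78,"hi":70},"ir":98,"ok":[78,70,41,28],"z":83}
After op 5 (replace /ok/1 37): {"ea":{"ok":11,"wh":87},"iit":{"cyy":21,"eg":45,"fj":78,"hi":70},"ir":98,"ok":[78,37,41,28],"z":83}
After op 6 (replace /iit 29): {"ea":{"ok":11,"wh":87},"iit":29,"ir":98,"ok":[78,37,41,28],"z":83}
After op 7 (replace /ok/3 27): {"ea":{"ok":11,"wh":87},"iit":29,"ir":98,"ok":[78,37,41,27],"z":83}
After op 8 (remove /iit): {"ea":{"ok":11,"wh":87},"ir":98,"ok":[78,37,41,27],"z":83}
After op 9 (remove /ok/1): {"ea":{"ok":11,"wh":87},"ir":98,"ok":[78,41,27],"z":83}
After op 10 (add /l 4): {"ea":{"ok":11,"wh":87},"ir":98,"l":4,"ok":[78,41,27],"z":83}
After op 11 (remove /ok): {"ea":{"ok":11,"wh":87},"ir":98,"l":4,"z":83}
After op 12 (remove /l): {"ea":{"ok":11,"wh":87},"ir":98,"z":83}
After op 13 (add /ea/e 8): {"ea":{"e":8,"ok":11,"wh":87},"ir":98,"z":83}
After op 14 (replace /ir 41): {"ea":{"e":8,"ok":11,"wh":87},"ir":41,"z":83}
After op 15 (add /t 66): {"ea":{"e":8,"ok":11,"wh":87},"ir":41,"t":66,"z":83}
After op 16 (replace /ea/wh 43): {"ea":{"e":8,"ok":11,"wh":43},"ir":41,"t":66,"z":83}
After op 17 (remove /ea/ok): {"ea":{"e":8,"wh":43},"ir":41,"t":66,"z":83}
After op 18 (add /uy 77): {"ea":{"e":8,"wh":43},"ir":41,"t":66,"uy":77,"z":83}
After op 19 (replace /ir 20): {"ea":{"e":8,"wh":43},"ir":20,"t":66,"uy":77,"z":83}
After op 20 (add /yuf 65): {"ea":{"e":8,"wh":43},"ir":20,"t":66,"uy":77,"yuf":65,"z":83}
After op 21 (add /ea/fnq 67): {"ea":{"e":8,"fnq":67,"wh":43},"ir":20,"t":66,"uy":77,"yuf":65,"z":83}
After op 22 (replace /z 42): {"ea":{"e":8,"fnq":67,"wh":43},"ir":20,"t":66,"uy":77,"yuf":65,"z":42}
After op 23 (add /nq 60): {"ea":{"e":8,"fnq":67,"wh":43},"ir":20,"nq":60,"t":66,"uy":77,"yuf":65,"z":42}
After op 24 (add /ea/fnq 28): {"ea":{"e":8,"fnq":28,"wh":43},"ir":20,"nq":60,"t":66,"uy":77,"yuf":65,"z":42}
After op 25 (add /ea/syo 98): {"ea":{"e":8,"fnq":28,"syo":98,"wh":43},"ir":20,"nq":60,"t":66,"uy":77,"yuf":65,"z":42}
Value at /yuf: 65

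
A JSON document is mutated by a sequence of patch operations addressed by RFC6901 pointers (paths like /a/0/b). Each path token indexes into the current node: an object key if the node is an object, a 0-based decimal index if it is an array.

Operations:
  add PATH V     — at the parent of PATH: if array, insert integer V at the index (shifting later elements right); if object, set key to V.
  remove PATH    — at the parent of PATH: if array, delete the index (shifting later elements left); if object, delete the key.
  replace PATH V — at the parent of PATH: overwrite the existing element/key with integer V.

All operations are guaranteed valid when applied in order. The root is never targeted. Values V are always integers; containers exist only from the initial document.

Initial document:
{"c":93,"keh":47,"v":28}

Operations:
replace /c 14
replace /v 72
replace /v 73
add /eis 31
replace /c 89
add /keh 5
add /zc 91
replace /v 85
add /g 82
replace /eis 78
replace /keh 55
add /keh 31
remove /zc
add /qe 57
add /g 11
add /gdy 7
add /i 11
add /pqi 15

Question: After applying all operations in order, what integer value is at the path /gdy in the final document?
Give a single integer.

Answer: 7

Derivation:
After op 1 (replace /c 14): {"c":14,"keh":47,"v":28}
After op 2 (replace /v 72): {"c":14,"keh":47,"v":72}
After op 3 (replace /v 73): {"c":14,"keh":47,"v":73}
After op 4 (add /eis 31): {"c":14,"eis":31,"keh":47,"v":73}
After op 5 (replace /c 89): {"c":89,"eis":31,"keh":47,"v":73}
After op 6 (add /keh 5): {"c":89,"eis":31,"keh":5,"v":73}
After op 7 (add /zc 91): {"c":89,"eis":31,"keh":5,"v":73,"zc":91}
After op 8 (replace /v 85): {"c":89,"eis":31,"keh":5,"v":85,"zc":91}
After op 9 (add /g 82): {"c":89,"eis":31,"g":82,"keh":5,"v":85,"zc":91}
After op 10 (replace /eis 78): {"c":89,"eis":78,"g":82,"keh":5,"v":85,"zc":91}
After op 11 (replace /keh 55): {"c":89,"eis":78,"g":82,"keh":55,"v":85,"zc":91}
After op 12 (add /keh 31): {"c":89,"eis":78,"g":82,"keh":31,"v":85,"zc":91}
After op 13 (remove /zc): {"c":89,"eis":78,"g":82,"keh":31,"v":85}
After op 14 (add /qe 57): {"c":89,"eis":78,"g":82,"keh":31,"qe":57,"v":85}
After op 15 (add /g 11): {"c":89,"eis":78,"g":11,"keh":31,"qe":57,"v":85}
After op 16 (add /gdy 7): {"c":89,"eis":78,"g":11,"gdy":7,"keh":31,"qe":57,"v":85}
After op 17 (add /i 11): {"c":89,"eis":78,"g":11,"gdy":7,"i":11,"keh":31,"qe":57,"v":85}
After op 18 (add /pqi 15): {"c":89,"eis":78,"g":11,"gdy":7,"i":11,"keh":31,"pqi":15,"qe":57,"v":85}
Value at /gdy: 7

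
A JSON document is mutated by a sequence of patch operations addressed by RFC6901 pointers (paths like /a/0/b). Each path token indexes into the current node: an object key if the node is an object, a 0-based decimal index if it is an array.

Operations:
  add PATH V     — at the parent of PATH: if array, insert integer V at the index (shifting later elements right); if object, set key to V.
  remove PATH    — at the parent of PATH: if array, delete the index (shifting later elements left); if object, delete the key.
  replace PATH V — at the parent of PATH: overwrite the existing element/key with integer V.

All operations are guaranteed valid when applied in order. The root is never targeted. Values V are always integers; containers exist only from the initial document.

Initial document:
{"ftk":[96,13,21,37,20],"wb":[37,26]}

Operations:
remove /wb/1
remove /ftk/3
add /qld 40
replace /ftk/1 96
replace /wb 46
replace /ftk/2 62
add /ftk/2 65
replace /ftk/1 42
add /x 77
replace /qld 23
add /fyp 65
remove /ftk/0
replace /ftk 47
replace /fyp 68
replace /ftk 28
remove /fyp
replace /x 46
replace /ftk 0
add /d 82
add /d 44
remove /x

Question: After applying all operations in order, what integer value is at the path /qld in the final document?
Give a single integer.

Answer: 23

Derivation:
After op 1 (remove /wb/1): {"ftk":[96,13,21,37,20],"wb":[37]}
After op 2 (remove /ftk/3): {"ftk":[96,13,21,20],"wb":[37]}
After op 3 (add /qld 40): {"ftk":[96,13,21,20],"qld":40,"wb":[37]}
After op 4 (replace /ftk/1 96): {"ftk":[96,96,21,20],"qld":40,"wb":[37]}
After op 5 (replace /wb 46): {"ftk":[96,96,21,20],"qld":40,"wb":46}
After op 6 (replace /ftk/2 62): {"ftk":[96,96,62,20],"qld":40,"wb":46}
After op 7 (add /ftk/2 65): {"ftk":[96,96,65,62,20],"qld":40,"wb":46}
After op 8 (replace /ftk/1 42): {"ftk":[96,42,65,62,20],"qld":40,"wb":46}
After op 9 (add /x 77): {"ftk":[96,42,65,62,20],"qld":40,"wb":46,"x":77}
After op 10 (replace /qld 23): {"ftk":[96,42,65,62,20],"qld":23,"wb":46,"x":77}
After op 11 (add /fyp 65): {"ftk":[96,42,65,62,20],"fyp":65,"qld":23,"wb":46,"x":77}
After op 12 (remove /ftk/0): {"ftk":[42,65,62,20],"fyp":65,"qld":23,"wb":46,"x":77}
After op 13 (replace /ftk 47): {"ftk":47,"fyp":65,"qld":23,"wb":46,"x":77}
After op 14 (replace /fyp 68): {"ftk":47,"fyp":68,"qld":23,"wb":46,"x":77}
After op 15 (replace /ftk 28): {"ftk":28,"fyp":68,"qld":23,"wb":46,"x":77}
After op 16 (remove /fyp): {"ftk":28,"qld":23,"wb":46,"x":77}
After op 17 (replace /x 46): {"ftk":28,"qld":23,"wb":46,"x":46}
After op 18 (replace /ftk 0): {"ftk":0,"qld":23,"wb":46,"x":46}
After op 19 (add /d 82): {"d":82,"ftk":0,"qld":23,"wb":46,"x":46}
After op 20 (add /d 44): {"d":44,"ftk":0,"qld":23,"wb":46,"x":46}
After op 21 (remove /x): {"d":44,"ftk":0,"qld":23,"wb":46}
Value at /qld: 23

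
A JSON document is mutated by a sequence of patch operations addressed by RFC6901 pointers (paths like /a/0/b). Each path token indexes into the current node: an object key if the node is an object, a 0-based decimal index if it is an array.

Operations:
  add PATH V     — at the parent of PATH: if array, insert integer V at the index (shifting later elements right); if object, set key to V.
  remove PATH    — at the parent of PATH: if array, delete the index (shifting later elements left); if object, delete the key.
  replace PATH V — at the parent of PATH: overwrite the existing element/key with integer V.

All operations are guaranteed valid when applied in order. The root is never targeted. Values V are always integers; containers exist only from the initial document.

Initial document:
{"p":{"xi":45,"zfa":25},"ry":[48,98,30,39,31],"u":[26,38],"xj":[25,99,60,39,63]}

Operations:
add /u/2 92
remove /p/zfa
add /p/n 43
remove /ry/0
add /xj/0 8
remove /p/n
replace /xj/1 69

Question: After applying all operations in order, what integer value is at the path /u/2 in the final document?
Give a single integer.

After op 1 (add /u/2 92): {"p":{"xi":45,"zfa":25},"ry":[48,98,30,39,31],"u":[26,38,92],"xj":[25,99,60,39,63]}
After op 2 (remove /p/zfa): {"p":{"xi":45},"ry":[48,98,30,39,31],"u":[26,38,92],"xj":[25,99,60,39,63]}
After op 3 (add /p/n 43): {"p":{"n":43,"xi":45},"ry":[48,98,30,39,31],"u":[26,38,92],"xj":[25,99,60,39,63]}
After op 4 (remove /ry/0): {"p":{"n":43,"xi":45},"ry":[98,30,39,31],"u":[26,38,92],"xj":[25,99,60,39,63]}
After op 5 (add /xj/0 8): {"p":{"n":43,"xi":45},"ry":[98,30,39,31],"u":[26,38,92],"xj":[8,25,99,60,39,63]}
After op 6 (remove /p/n): {"p":{"xi":45},"ry":[98,30,39,31],"u":[26,38,92],"xj":[8,25,99,60,39,63]}
After op 7 (replace /xj/1 69): {"p":{"xi":45},"ry":[98,30,39,31],"u":[26,38,92],"xj":[8,69,99,60,39,63]}
Value at /u/2: 92

Answer: 92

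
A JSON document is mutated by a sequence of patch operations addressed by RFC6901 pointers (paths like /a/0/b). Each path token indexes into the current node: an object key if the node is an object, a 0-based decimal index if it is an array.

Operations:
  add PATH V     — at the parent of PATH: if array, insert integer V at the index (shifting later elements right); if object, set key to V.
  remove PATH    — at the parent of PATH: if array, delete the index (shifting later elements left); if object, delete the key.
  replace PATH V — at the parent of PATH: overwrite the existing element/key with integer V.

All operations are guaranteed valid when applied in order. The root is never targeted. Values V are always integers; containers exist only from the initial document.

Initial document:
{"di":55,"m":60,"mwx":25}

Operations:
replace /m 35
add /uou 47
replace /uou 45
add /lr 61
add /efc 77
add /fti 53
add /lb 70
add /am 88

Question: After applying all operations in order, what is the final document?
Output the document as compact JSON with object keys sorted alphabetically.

Answer: {"am":88,"di":55,"efc":77,"fti":53,"lb":70,"lr":61,"m":35,"mwx":25,"uou":45}

Derivation:
After op 1 (replace /m 35): {"di":55,"m":35,"mwx":25}
After op 2 (add /uou 47): {"di":55,"m":35,"mwx":25,"uou":47}
After op 3 (replace /uou 45): {"di":55,"m":35,"mwx":25,"uou":45}
After op 4 (add /lr 61): {"di":55,"lr":61,"m":35,"mwx":25,"uou":45}
After op 5 (add /efc 77): {"di":55,"efc":77,"lr":61,"m":35,"mwx":25,"uou":45}
After op 6 (add /fti 53): {"di":55,"efc":77,"fti":53,"lr":61,"m":35,"mwx":25,"uou":45}
After op 7 (add /lb 70): {"di":55,"efc":77,"fti":53,"lb":70,"lr":61,"m":35,"mwx":25,"uou":45}
After op 8 (add /am 88): {"am":88,"di":55,"efc":77,"fti":53,"lb":70,"lr":61,"m":35,"mwx":25,"uou":45}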